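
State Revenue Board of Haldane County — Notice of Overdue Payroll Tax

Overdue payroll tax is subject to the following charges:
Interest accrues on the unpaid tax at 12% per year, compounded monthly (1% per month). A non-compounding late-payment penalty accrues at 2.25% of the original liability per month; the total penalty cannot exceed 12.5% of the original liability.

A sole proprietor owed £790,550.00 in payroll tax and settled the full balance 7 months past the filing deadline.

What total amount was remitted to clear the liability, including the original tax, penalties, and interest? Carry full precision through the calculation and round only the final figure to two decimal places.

Penalty (uncapped): 7 × 2.25% × £790,550.00 = £124,511.63…; cap = 12.5% × £790,550.00 = £98,818.75 → penalty = £98,818.75
Interest: £790,550.00 × ((1 + 0.01)^7 − 1) = £790,550.00 × 0.0721354… = £57,026.6026…
Total = £790,550.00 + £98,818.7500 + £57,026.6026… = £946,395.35

£946,395.35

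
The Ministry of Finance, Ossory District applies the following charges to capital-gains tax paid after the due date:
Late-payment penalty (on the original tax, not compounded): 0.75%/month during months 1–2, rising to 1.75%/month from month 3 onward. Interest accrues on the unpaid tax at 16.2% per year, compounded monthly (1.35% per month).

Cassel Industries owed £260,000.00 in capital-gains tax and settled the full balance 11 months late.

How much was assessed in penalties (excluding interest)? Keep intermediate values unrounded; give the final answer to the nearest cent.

£44,850.00

Penalty, months 1–2: 2 × 0.75% × £260,000.00 = £3,900.00
Penalty, months 3–11: 9 × 1.75% × £260,000.00 = £40,950.00
Total penalty = £3,900.00 + £40,950.00 = £44,850.00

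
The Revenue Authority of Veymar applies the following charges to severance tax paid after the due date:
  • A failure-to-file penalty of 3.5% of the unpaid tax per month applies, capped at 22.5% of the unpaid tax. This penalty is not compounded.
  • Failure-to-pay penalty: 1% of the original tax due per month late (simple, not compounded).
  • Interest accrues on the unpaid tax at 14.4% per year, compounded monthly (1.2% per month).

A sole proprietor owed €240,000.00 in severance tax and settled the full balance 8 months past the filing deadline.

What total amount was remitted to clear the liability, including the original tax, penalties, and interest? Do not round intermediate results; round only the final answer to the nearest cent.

€337,231.26

Failure-to-file: 8 × 3.5% × €240,000.00 = €67,200.00, capped at 22.5% × €240,000.00 = €54,000.00
Failure-to-pay penalty: 8 × 1% × €240,000.00 = €19,200.00
Interest: €240,000.00 × ((1 + 0.012)^8 − 1) = €240,000.00 × 0.1001302… = €24,031.2560…
Total = €240,000.00 + €73,200.0000 + €24,031.2560… = €337,231.26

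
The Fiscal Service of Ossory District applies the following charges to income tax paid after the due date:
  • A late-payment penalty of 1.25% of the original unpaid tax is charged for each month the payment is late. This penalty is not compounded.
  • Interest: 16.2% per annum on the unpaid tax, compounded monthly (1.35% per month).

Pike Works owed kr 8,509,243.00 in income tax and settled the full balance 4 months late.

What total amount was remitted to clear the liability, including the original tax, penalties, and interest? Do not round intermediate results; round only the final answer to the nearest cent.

kr 9,403,593.16

Late-payment penalty = 1.25% × kr 8,509,243.00 × 4 mo = kr 425,462.15
Interest: kr 8,509,243.00 × ((1 + 0.0135)^4 − 1) = kr 8,509,243.00 × 0.0551034… = kr 468,888.0056…
Total = kr 8,509,243.00 + kr 425,462.1500 + kr 468,888.0056… = kr 9,403,593.16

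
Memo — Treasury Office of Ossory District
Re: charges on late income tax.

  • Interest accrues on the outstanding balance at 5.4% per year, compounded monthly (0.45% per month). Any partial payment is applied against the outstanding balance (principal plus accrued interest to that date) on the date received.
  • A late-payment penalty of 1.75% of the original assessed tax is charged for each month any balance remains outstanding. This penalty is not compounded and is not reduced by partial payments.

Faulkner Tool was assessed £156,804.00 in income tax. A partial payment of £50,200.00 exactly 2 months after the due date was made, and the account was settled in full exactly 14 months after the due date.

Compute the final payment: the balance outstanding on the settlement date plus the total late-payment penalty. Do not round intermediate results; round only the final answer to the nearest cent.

£152,414.94

Balance at month 2: £156,804.0000 × (1 + 0.0045)^2 = £158,218.4113…
After £50,200.00 payment: £158,218.4113… − £50,200.00 = £108,018.4113…
Balance at month 14: £108,018.4113… × (1 + 0.0045)^12 = £113,997.9597…
Penalty: 14 × 1.75% × £156,804.00 = £38,416.98
Final settlement = outstanding balance + penalty = £113,997.9597… + £38,416.98 = £152,414.94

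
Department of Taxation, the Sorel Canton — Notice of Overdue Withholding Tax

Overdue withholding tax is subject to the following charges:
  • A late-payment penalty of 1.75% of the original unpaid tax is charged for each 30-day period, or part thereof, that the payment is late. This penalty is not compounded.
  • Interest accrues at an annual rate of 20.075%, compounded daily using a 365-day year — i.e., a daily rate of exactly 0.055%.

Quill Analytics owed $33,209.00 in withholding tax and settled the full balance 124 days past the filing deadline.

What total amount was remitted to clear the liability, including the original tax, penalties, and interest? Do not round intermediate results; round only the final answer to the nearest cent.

$38,457.99

Penalty periods: ⌈124/30⌉ = 5; penalty = 5 × 1.75% × $33,209.00 = $2,905.79…
Interest: $33,209.00 × ((1 + 0.00055)^124 − 1) = $33,209.00 × 0.07055933… = $2,343.2048…
Total = $33,209.00 + $2,905.7875 + $2,343.2048… = $38,457.99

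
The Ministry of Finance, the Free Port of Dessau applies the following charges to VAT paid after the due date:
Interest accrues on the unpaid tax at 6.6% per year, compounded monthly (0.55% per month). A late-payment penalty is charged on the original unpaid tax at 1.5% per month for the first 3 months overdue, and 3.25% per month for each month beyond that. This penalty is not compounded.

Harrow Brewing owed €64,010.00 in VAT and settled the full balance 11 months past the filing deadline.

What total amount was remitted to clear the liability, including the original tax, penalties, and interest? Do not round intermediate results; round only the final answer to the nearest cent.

€87,513.93

Penalty, months 1–3: 3 × 1.5% × €64,010.00 = €2,880.45
Penalty, months 4–11: 8 × 3.25% × €64,010.00 = €16,642.60
Interest: €64,010.00 × ((1 + 0.0055)^11 − 1) = €64,010.00 × 0.0621915… = €3,980.8783…
Total = €64,010.00 + €19,523.0500 + €3,980.8783… = €87,513.93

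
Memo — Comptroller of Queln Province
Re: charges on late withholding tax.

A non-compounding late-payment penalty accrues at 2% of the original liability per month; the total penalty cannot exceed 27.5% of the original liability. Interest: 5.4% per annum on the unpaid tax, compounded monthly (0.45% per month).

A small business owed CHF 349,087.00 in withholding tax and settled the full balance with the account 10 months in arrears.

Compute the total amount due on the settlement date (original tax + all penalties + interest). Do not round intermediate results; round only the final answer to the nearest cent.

CHF 434,935.27

Penalty: 10 × 2% × CHF 349,087.00 = CHF 69,817.40 (below the 27.5% cap of CHF 95,998.93…)
Interest: CHF 349,087.00 × ((1 + 0.0045)^10 − 1) = CHF 349,087.00 × 0.0459223… = CHF 16,030.8680…
Total = CHF 349,087.00 + CHF 69,817.4000 + CHF 16,030.8680… = CHF 434,935.27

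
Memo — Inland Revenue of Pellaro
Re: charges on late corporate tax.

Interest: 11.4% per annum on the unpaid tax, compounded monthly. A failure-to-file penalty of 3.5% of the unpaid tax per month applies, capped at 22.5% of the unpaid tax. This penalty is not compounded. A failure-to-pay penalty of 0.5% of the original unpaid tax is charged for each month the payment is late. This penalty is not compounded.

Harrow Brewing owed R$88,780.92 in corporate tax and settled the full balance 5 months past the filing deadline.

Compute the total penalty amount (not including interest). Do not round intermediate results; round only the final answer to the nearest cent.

R$17,756.18

Failure-to-file: 5 × 3.5% × R$88,780.92 = R$15,536.66… (under the 22.5% cap)
Failure-to-pay penalty: 5 × 0.5% × R$88,780.92 = R$2,219.52…
Total penalty = R$15,536.66… + R$2,219.52… = R$17,756.18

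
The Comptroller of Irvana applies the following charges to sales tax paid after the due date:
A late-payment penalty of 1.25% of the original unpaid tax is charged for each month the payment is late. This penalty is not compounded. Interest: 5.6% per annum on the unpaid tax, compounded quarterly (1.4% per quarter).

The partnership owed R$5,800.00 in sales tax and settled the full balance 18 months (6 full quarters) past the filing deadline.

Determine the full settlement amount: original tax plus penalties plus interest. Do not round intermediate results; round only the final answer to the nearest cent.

Late-payment penalty: 18 × 1.25% × R$5,800.00 = R$1,305.00
Interest: R$5,800.00 × ((1 + 0.014)^6 − 1) = R$5,800.00 × 0.0869955… = R$504.5737…
Total = R$5,800.00 + R$1,305.0000 + R$504.5737… = R$7,609.57

R$7,609.57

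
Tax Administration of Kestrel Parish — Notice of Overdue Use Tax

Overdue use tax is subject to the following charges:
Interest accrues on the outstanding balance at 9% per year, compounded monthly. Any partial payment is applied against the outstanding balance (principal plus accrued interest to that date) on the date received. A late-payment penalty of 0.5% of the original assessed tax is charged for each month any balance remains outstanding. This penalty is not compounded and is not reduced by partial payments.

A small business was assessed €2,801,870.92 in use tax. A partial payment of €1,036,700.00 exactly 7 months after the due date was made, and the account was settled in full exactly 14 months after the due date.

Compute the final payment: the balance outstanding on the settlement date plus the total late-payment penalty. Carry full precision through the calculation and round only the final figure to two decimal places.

€2,214,612.90

Monthly rate = 9% ÷ 12 = 0.75%
Balance at month 7: €2,801,870.9200 × (1 + 0.0075)^7 = €2,952,320.5364…
After €1,036,700.00 payment: €2,952,320.5364… − €1,036,700.00 = €1,915,620.5364…
Balance at month 14: €1,915,620.5364… × (1 + 0.0075)^7 = €2,018,481.9397…
Penalty: 14 × 0.5% × €2,801,870.92 = €196,130.96…
Final settlement = outstanding balance + penalty = €2,018,481.9397… + €196,130.96… = €2,214,612.90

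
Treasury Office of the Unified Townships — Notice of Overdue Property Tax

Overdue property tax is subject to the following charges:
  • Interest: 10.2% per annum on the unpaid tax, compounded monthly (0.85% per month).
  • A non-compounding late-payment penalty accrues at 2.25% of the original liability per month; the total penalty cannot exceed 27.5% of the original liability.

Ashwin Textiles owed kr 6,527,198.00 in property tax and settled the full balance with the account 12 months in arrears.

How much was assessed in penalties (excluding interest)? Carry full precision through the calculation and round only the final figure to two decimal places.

kr 1,762,343.46

Penalty: 12 × 2.25% × kr 6,527,198.00 = kr 1,762,343.46 (below the 27.5% cap of kr 1,794,979.45)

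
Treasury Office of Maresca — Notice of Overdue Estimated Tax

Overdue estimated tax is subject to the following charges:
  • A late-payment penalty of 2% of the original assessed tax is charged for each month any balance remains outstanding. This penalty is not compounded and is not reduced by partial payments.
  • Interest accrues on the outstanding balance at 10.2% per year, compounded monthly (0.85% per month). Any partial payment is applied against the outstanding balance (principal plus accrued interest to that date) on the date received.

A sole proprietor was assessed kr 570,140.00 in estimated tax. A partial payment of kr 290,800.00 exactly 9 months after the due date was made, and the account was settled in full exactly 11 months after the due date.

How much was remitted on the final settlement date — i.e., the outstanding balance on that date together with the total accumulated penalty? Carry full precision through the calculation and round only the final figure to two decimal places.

kr 455,438.64

Balance at month 9: kr 570,140.0000 × (1 + 0.0085)^9 = kr 615,268.4339…
After kr 290,800.00 payment: kr 615,268.4339… − kr 290,800.00 = kr 324,468.4339…
Balance at month 11: kr 324,468.4339… × (1 + 0.0085)^2 = kr 330,007.8401…
Penalty: 11 × 2% × kr 570,140.00 = kr 125,430.80
Final settlement = outstanding balance + penalty = kr 330,007.8401… + kr 125,430.80 = kr 455,438.64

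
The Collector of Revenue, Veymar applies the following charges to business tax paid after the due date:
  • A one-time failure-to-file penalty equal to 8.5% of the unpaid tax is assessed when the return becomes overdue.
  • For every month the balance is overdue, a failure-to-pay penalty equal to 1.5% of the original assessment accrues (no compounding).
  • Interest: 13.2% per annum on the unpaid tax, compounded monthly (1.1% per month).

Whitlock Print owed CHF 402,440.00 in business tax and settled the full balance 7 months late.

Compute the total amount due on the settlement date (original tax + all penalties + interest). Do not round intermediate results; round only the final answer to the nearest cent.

Failure-to-file penalty: 8.5% × CHF 402,440.00 = CHF 34,207.40
Failure-to-pay penalty = 1.5% × CHF 402,440.00 × 7 mo = CHF 42,256.20
Interest: CHF 402,440.00 × ((1 + 0.011)^7 − 1) = CHF 402,440.00 × 0.0795881… = CHF 32,029.4353…
Total = CHF 402,440.00 + CHF 76,463.6000 + CHF 32,029.4353… = CHF 510,933.04

CHF 510,933.04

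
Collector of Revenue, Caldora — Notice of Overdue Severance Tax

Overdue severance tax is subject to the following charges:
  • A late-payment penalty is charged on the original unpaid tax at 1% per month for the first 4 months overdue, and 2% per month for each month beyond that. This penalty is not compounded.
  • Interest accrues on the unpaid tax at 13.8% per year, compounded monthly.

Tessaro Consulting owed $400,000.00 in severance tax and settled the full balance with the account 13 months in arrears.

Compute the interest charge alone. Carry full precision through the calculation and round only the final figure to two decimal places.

Interest (13.8%/yr ÷ 12 = 1.15%/month): $400,000.00 × ((1 + 0.0115)^13 − 1) = $64,105.2954…

$64,105.30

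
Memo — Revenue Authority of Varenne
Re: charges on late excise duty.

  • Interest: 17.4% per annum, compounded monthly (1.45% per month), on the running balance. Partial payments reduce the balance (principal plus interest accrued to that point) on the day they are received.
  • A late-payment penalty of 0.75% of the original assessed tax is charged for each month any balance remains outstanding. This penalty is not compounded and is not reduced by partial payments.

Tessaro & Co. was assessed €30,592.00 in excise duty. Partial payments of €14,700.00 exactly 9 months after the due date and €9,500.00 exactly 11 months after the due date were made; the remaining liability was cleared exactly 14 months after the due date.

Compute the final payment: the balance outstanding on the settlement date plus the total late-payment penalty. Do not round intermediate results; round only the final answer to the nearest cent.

€14,918.61

Balance at month 9: €30,592.0000 × (1 + 0.0145)^9 = €34,823.8139…
After €14,700.00 payment: €34,823.8139… − €14,700.00 = €20,123.8139…
Balance at month 11: €20,123.8139… × (1 + 0.0145)^2 = €20,711.6355…
After €9,500.00 payment: €20,711.6355… − €9,500.00 = €11,211.6355…
Balance at month 14: €11,211.6355… × (1 + 0.0145)^3 = €11,706.4476…
Penalty: 14 × 0.75% × €30,592.00 = €3,212.16
Final settlement = outstanding balance + penalty = €11,706.4476… + €3,212.16 = €14,918.61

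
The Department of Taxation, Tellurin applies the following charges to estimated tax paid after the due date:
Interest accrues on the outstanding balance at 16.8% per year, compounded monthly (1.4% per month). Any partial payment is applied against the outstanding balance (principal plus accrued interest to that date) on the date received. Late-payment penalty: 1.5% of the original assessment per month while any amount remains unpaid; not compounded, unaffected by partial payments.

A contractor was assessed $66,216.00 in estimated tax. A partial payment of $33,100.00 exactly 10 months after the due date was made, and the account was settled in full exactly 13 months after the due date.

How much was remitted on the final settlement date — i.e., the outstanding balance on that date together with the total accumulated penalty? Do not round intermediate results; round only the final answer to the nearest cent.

Balance at month 10: $66,216.0000 × (1 + 0.014)^10 = $76,092.6120…
After $33,100.00 payment: $76,092.6120… − $33,100.00 = $42,992.6120…
Balance at month 13: $42,992.6120… × (1 + 0.014)^3 = $44,823.6993…
Penalty: 13 × 1.5% × $66,216.00 = $12,912.12
Final settlement = outstanding balance + penalty = $44,823.6993… + $12,912.12 = $57,735.82

$57,735.82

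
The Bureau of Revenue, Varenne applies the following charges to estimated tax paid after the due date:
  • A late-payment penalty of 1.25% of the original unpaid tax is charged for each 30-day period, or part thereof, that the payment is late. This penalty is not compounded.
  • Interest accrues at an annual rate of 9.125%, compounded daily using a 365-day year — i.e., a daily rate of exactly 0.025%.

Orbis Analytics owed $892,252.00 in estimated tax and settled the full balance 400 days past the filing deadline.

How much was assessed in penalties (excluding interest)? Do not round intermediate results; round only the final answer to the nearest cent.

Penalty periods: ⌈400/30⌉ = 14; penalty = 14 × 1.25% × $892,252.00 = $156,144.10

$156,144.10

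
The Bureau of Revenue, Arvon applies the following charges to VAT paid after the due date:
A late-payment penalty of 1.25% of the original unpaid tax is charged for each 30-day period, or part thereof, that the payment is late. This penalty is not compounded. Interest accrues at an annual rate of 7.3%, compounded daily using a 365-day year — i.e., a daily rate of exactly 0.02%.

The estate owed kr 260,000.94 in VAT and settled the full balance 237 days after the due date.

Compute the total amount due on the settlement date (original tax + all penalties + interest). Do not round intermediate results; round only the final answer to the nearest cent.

kr 298,620.54

Penalty periods: ⌈237/30⌉ = 8; penalty = 8 × 1.25% × kr 260,000.94 = kr 26,000.09…
Interest: kr 260,000.94 × ((1 + 0.0002)^237 − 1) = kr 260,000.94 × 0.04853637… = kr 12,619.5024…
Total = kr 260,000.94 + kr 26,000.0940 + kr 12,619.5024… = kr 298,620.54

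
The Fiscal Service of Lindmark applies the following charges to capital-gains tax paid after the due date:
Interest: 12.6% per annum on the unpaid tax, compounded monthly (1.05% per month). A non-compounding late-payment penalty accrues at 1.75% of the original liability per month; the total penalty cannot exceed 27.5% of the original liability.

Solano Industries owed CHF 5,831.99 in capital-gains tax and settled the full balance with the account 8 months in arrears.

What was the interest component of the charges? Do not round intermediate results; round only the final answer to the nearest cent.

CHF 508.27

Interest: CHF 5,831.99 × ((1 + 0.0105)^8 − 1) = CHF 5,831.99 × 0.0871527… = CHF 508.2736…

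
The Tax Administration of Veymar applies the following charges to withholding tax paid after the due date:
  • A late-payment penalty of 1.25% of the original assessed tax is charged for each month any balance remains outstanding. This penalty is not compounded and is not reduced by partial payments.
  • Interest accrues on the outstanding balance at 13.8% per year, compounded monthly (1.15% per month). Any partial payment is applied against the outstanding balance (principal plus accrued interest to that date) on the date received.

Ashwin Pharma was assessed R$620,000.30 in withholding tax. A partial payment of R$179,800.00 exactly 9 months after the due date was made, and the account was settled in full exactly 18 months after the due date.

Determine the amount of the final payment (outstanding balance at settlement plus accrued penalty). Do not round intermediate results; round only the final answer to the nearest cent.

Balance at month 9: R$620,000.3000 × (1 + 0.0115)^9 = R$687,202.7418…
After R$179,800.00 payment: R$687,202.7418… − R$179,800.00 = R$507,402.7418…
Balance at month 18: R$507,402.7418… × (1 + 0.0115)^9 = R$562,400.6237…
Penalty: 18 × 1.25% × R$620,000.30 = R$139,500.07…
Final settlement = outstanding balance + penalty = R$562,400.6237… + R$139,500.07… = R$701,900.69

R$701,900.69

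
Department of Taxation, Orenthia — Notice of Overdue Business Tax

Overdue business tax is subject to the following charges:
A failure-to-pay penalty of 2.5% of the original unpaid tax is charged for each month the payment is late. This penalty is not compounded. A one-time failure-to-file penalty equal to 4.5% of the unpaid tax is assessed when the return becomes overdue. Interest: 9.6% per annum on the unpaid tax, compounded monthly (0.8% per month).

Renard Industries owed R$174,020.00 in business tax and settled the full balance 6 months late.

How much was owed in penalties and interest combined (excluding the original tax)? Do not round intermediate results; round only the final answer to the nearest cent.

Failure-to-file penalty: 4.5% × R$174,020.00 = R$7,830.90
Failure-to-pay penalty: 6 × 2.5% × R$174,020.00 = R$26,103.00
Interest: R$174,020.00 × ((1 + 0.008)^6 − 1) = R$174,020.00 × 0.0489703… = R$8,521.8119…
Penalties + interest = R$33,933.9000 + R$8,521.8119… = R$42,455.71

R$42,455.71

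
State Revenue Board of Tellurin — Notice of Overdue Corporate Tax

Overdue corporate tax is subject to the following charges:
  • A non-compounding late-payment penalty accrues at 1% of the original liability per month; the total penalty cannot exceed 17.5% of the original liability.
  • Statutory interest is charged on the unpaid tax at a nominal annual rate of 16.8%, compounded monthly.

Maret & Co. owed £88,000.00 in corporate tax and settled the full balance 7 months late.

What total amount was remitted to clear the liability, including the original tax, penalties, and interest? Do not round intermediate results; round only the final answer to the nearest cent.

£103,154.78

Penalty: 7 × 1% × £88,000.00 = £6,160.00 (below the 17.5% cap of £15,400.00)
Interest (16.8%/yr ÷ 12 = 1.4%/month): £88,000.00 × ((1 + 0.014)^7 − 1) = £8,994.7788…
Total = £88,000.00 + £6,160.0000 + £8,994.7788… = £103,154.78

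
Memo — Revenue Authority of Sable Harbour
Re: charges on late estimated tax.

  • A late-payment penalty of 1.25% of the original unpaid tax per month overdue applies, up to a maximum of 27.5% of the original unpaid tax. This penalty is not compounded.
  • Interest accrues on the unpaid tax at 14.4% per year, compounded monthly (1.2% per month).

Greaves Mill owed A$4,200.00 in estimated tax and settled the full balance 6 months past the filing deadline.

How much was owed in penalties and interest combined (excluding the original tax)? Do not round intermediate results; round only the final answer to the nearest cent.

Penalty: 6 × 1.25% × A$4,200.00 = A$315.00 (below the 27.5% cap of A$1,155.00)
Interest: A$4,200.00 × ((1 + 0.012)^6 − 1) = A$4,200.00 × 0.0741949… = A$311.6185…
Penalties + interest = A$315.0000 + A$311.6185… = A$626.62

A$626.62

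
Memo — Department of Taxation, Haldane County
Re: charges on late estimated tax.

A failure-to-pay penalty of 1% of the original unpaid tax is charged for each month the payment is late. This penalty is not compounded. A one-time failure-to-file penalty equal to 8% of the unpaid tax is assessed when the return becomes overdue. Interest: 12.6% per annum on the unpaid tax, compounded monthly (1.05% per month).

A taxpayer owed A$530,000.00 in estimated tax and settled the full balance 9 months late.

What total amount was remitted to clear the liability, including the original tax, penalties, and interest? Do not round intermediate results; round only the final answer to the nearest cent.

A$672,340.93

Failure-to-file penalty: 8% × A$530,000.00 = A$42,400.00
Failure-to-pay penalty = 1% × A$530,000.00 × 9 mo = A$47,700.00
Interest: A$530,000.00 × ((1 + 0.0105)^9 − 1) = A$530,000.00 × 0.0985678… = A$52,240.9278…
Total = A$530,000.00 + A$90,100.0000 + A$52,240.9278… = A$672,340.93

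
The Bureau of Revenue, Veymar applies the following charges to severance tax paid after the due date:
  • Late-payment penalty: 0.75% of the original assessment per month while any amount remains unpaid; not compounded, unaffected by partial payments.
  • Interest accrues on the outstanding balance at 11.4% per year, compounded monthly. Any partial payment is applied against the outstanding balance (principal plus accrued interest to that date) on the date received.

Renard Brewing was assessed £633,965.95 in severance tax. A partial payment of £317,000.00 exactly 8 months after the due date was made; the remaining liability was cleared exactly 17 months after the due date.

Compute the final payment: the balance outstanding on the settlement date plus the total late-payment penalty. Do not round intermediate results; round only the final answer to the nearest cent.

£480,189.03

Monthly rate = 11.4% ÷ 12 = 0.95%
Balance at month 8: £633,965.9500 × (1 + 0.0095)^8 = £683,780.1970…
After £317,000.00 payment: £683,780.1970… − £317,000.00 = £366,780.1970…
Balance at month 17: £366,780.1970… × (1 + 0.0095)^9 = £399,358.3680…
Penalty: 17 × 0.75% × £633,965.95 = £80,830.66…
Final settlement = outstanding balance + penalty = £399,358.3680… + £80,830.66… = £480,189.03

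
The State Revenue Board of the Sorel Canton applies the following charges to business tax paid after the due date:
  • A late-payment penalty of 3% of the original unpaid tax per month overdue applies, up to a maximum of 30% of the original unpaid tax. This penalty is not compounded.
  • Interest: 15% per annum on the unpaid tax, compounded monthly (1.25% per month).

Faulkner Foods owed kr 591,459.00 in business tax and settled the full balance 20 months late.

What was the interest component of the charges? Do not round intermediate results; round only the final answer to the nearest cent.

kr 166,813.46

Interest: kr 591,459.00 × ((1 + 0.0125)^20 − 1) = kr 591,459.00 × 0.2820372… = kr 166,813.4590…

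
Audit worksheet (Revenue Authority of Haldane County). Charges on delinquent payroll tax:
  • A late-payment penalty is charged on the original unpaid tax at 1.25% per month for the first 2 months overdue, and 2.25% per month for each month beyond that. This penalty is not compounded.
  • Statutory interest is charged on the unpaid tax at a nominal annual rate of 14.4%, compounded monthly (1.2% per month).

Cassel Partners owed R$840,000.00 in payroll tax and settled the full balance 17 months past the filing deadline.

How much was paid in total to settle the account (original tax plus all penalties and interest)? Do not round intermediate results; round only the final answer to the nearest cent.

R$1,333,340.37

Penalty, months 1–2: 2 × 1.25% × R$840,000.00 = R$21,000.00
Penalty, months 3–17: 15 × 2.25% × R$840,000.00 = R$283,500.00
Interest: R$840,000.00 × ((1 + 0.012)^17 − 1) = R$840,000.00 × 0.2248100… = R$188,840.3741…
Total = R$840,000.00 + R$304,500.0000 + R$188,840.3741… = R$1,333,340.37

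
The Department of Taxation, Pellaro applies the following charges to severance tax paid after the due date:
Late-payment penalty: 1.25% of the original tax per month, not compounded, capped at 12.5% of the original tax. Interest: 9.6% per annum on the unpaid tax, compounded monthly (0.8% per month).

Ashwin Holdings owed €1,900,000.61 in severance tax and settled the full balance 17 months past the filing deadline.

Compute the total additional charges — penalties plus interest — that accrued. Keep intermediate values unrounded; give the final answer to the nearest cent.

Penalty (uncapped): 17 × 1.25% × €1,900,000.61 = €403,750.13…; cap = 12.5% × €1,900,000.61 = €237,500.08… → penalty = €237,500.08…
Interest: €1,900,000.61 × ((1 + 0.008)^17 − 1) = €1,900,000.61 × 0.1450621… = €275,618.1061…
Penalties + interest = €237,500.0763… + €275,618.1061… = €513,118.18

€513,118.18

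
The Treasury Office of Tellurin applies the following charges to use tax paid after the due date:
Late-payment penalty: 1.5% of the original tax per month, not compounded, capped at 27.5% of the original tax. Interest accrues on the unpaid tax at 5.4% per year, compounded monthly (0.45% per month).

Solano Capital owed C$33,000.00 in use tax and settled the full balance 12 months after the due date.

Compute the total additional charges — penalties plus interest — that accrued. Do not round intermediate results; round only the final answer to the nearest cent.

C$7,766.77

Penalty: 12 × 1.5% × C$33,000.00 = C$5,940.00 (below the 27.5% cap of C$9,075.00)
Interest: C$33,000.00 × ((1 + 0.0045)^12 − 1) = C$33,000.00 × 0.0553568… = C$1,826.7728…
Penalties + interest = C$5,940.0000 + C$1,826.7728… = C$7,766.77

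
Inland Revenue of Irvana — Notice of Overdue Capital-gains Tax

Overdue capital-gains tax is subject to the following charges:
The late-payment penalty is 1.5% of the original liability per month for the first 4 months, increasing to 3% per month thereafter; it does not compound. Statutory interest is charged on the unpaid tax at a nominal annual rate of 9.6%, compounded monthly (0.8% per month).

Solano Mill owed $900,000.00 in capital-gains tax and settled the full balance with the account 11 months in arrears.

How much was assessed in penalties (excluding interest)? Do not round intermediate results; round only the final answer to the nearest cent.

$243,000.00

Penalty, months 1–4: 4 × 1.5% × $900,000.00 = $54,000.00
Penalty, months 5–11: 7 × 3% × $900,000.00 = $189,000.00
Total penalty = $54,000.00 + $189,000.00 = $243,000.00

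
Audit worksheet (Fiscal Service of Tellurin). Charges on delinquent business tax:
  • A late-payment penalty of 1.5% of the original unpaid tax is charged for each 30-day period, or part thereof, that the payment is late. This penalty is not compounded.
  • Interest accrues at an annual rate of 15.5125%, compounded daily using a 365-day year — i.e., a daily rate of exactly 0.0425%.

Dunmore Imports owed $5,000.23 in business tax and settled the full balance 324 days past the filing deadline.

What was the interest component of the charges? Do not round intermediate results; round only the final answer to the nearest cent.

Interest: $5,000.23 × ((1 + 0.000425)^324 − 1) = $5,000.23 × 0.14759764… = $738.0221…

$738.02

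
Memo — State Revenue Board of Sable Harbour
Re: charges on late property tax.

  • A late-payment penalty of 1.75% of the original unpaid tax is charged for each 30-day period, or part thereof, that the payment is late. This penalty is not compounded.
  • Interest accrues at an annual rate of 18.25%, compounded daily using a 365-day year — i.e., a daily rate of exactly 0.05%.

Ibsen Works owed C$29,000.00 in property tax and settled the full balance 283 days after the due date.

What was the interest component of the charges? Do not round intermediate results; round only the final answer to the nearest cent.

Interest: C$29,000.00 × ((1 + 0.0005)^283 − 1) = C$29,000.00 × 0.15195977… = C$4,406.8332…

C$4,406.83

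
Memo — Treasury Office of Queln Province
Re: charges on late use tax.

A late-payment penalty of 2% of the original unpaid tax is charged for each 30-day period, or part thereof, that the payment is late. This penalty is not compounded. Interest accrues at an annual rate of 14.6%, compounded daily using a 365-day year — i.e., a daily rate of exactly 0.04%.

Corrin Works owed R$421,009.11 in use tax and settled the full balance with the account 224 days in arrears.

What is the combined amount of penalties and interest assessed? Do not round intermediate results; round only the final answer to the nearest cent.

R$106,817.21

Penalty periods: ⌈224/30⌉ = 8; penalty = 8 × 2% × R$421,009.11 = R$67,361.46…
Interest: R$421,009.11 × ((1 + 0.0004)^224 − 1) = R$421,009.11 × 0.09371711… = R$39,455.7559…
Penalties + interest = R$67,361.4576 + R$39,455.7559… = R$106,817.21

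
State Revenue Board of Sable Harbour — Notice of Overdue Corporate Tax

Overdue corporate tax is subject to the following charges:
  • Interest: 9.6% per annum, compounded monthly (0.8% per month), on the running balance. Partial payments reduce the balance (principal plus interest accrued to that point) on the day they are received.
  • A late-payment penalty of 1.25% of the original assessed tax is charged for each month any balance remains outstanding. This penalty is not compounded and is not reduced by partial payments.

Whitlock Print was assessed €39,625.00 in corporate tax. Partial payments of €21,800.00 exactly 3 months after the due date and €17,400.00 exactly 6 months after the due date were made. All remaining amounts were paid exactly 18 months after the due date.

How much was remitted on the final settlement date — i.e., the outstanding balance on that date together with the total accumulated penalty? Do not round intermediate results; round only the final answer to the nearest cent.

€10,938.10

Balance at month 3: €39,625.0000 × (1 + 0.008)^3 = €40,583.6283…
After €21,800.00 payment: €40,583.6283… − €21,800.00 = €18,783.6283…
Balance at month 6: €18,783.6283… × (1 + 0.008)^3 = €19,238.0514…
After €17,400.00 payment: €19,238.0514… − €17,400.00 = €1,838.0514…
Balance at month 18: €1,838.0514… × (1 + 0.008)^12 = €2,022.4791…
Penalty: 18 × 1.25% × €39,625.00 = €8,915.63…
Final settlement = outstanding balance + penalty = €2,022.4791… + €8,915.63… = €10,938.10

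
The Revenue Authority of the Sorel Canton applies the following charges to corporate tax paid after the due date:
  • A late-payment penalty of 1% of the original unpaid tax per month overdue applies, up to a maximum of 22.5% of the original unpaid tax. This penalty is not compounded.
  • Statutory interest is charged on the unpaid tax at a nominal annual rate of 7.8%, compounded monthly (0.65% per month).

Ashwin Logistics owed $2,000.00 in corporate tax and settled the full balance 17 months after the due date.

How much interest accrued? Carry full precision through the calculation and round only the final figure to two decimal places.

Interest: $2,000.00 × ((1 + 0.0065)^17 − 1) = $2,000.00 × 0.1164371… = $232.8741…

$232.87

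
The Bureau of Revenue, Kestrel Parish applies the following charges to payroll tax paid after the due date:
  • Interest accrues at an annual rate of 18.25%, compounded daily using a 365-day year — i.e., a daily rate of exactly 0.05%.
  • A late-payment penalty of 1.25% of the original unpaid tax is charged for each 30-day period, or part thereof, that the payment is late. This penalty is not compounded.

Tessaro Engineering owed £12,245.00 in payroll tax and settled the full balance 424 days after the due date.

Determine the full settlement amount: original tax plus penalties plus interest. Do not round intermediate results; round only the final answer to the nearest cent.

£17,431.77

Penalty periods: ⌈424/30⌉ = 15; penalty = 15 × 1.25% × £12,245.00 = £2,295.94…
Interest: £12,245.00 × ((1 + 0.0005)^424 − 1) = £12,245.00 × 0.23608239… = £2,890.8289…
Total = £12,245.00 + £2,295.9375 + £2,890.8289… = £17,431.77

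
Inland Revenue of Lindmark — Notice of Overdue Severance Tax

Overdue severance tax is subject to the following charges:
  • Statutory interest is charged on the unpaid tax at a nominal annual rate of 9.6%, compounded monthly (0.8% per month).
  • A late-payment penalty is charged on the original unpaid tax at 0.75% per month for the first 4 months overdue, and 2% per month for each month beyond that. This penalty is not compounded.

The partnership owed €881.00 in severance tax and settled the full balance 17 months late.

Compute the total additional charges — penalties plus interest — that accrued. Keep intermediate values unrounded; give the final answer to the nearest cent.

€383.29

Penalty, months 1–4: 4 × 0.75% × €881.00 = €26.43
Penalty, months 5–17: 13 × 2% × €881.00 = €229.06
Interest: €881.00 × ((1 + 0.008)^17 − 1) = €881.00 × 0.1450621… = €127.7997…
Penalties + interest = €255.4900 + €127.7997… = €383.29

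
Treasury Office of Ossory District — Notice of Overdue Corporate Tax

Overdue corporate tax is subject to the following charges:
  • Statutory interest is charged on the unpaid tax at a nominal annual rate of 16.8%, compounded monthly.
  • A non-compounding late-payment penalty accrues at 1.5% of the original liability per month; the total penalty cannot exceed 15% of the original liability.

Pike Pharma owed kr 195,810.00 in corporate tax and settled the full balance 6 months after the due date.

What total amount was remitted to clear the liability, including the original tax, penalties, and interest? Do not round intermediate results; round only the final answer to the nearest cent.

Penalty: 6 × 1.5% × kr 195,810.00 = kr 17,622.90 (below the 15% cap of kr 29,371.50)
Interest (16.8%/yr ÷ 12 = 1.4%/month): kr 195,810.00 × ((1 + 0.014)^6 − 1) = kr 17,034.5809…
Total = kr 195,810.00 + kr 17,622.9000 + kr 17,034.5809… = kr 230,467.48

kr 230,467.48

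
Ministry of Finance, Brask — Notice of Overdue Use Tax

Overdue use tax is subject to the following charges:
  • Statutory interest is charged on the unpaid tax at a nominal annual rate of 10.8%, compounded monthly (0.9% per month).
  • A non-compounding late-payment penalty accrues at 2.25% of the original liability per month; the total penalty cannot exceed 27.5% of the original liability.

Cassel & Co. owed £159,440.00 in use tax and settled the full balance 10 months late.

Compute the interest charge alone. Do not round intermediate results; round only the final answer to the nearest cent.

Interest: £159,440.00 × ((1 + 0.009)^10 − 1) = £159,440.00 × 0.0937339… = £14,944.9287…

£14,944.93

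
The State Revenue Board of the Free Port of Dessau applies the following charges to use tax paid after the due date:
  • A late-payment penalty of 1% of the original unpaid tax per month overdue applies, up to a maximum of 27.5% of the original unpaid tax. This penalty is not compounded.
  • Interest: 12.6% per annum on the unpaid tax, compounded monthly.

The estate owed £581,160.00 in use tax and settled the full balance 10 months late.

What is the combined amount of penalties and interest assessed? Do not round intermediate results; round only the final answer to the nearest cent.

£122,103.31

Penalty: 10 × 1% × £581,160.00 = £58,116.00 (below the 27.5% cap of £159,819.00)
Interest (12.6%/yr ÷ 12 = 1.05%/month): £581,160.00 × ((1 + 0.0105)^10 − 1) = £63,987.3142…
Penalties + interest = £58,116.0000 + £63,987.3142… = £122,103.31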